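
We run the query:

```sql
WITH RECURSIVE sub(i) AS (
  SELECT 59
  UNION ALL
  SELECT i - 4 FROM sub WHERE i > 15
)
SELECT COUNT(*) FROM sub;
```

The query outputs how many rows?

Base: i=59.
Iteration 1: 59 > 15 holds -> i = 59 - 4 = 55.
Iteration 2: 55 > 15 holds -> i = 55 - 4 = 51.
Iteration 3: 51 > 15 holds -> i = 51 - 4 = 47.
Iteration 4: 47 > 15 holds -> i = 47 - 4 = 43.
Iteration 5: 43 > 15 holds -> i = 43 - 4 = 39.
Iteration 6: 39 > 15 holds -> i = 39 - 4 = 35.
Iteration 7: 35 > 15 holds -> i = 35 - 4 = 31.
Iteration 8: 31 > 15 holds -> i = 31 - 4 = 27.
Iteration 9: 27 > 15 holds -> i = 27 - 4 = 23.
Iteration 10: 23 > 15 holds -> i = 23 - 4 = 19.
Iteration 11: 19 > 15 holds -> i = 19 - 4 = 15.
Iteration 12: 15 > 15 fails; recursion stops.
Total rows emitted: 12.

12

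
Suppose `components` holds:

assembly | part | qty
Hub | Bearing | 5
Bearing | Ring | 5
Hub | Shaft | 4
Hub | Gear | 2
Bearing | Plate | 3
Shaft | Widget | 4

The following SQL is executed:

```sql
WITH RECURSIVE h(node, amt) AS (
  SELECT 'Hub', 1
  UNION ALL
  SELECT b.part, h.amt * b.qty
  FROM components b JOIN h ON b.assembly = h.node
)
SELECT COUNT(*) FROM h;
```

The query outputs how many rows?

7

Base: (Hub, amt=1).
Iteration 1: components of {Hub} -> Bearing = 1*5 = 5, Gear = 1*2 = 2, Shaft = 1*4 = 4.
Iteration 2: components of {Bearing,Gear,Shaft} -> Plate = 5*3 = 15, Ring = 5*5 = 25, Widget = 4*4 = 16.
Iteration 3: no further components; recursion stops.
Total rows emitted: 7.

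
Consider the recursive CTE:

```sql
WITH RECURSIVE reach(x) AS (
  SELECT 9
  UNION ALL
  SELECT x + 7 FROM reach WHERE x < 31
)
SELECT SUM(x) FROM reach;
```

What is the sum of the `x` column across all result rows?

Base: x=9.
Iteration 1: 9 < 31 holds -> x = 9 + 7 = 16.
Iteration 2: 16 < 31 holds -> x = 16 + 7 = 23.
Iteration 3: 23 < 31 holds -> x = 23 + 7 = 30.
Iteration 4: 30 < 31 holds -> x = 30 + 7 = 37.
Iteration 5: 37 < 31 fails; recursion stops.
SUM(x) = 9 + 16 + 23 + 30 + 37 = 115.

115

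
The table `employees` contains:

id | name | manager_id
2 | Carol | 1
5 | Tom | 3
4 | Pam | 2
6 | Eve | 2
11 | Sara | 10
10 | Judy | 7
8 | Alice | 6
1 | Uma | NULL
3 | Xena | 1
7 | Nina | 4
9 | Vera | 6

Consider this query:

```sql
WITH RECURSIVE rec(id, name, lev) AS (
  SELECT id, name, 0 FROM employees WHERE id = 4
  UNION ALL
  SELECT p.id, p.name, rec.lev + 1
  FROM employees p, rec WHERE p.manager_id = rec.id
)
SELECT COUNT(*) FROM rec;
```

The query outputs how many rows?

Base: id=4 (Pam) at lev 0.
Iteration 1: rows with manager_id in {4} -> Nina (id 7, lev 1).
Iteration 2: rows with manager_id in {7} -> Judy (id 10, lev 2).
Iteration 3: rows with manager_id in {10} -> Sara (id 11, lev 3).
Iteration 4: no rows with manager_id in {11}; recursion stops.
Total rows emitted: 4.

4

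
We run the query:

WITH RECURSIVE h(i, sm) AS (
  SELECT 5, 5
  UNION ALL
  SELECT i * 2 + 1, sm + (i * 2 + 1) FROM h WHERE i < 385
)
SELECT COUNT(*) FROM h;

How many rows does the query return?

8

Base: i=5, sm=5.
Iteration 1: 5 < 385 holds -> i = 5 * 2 + 1 = 11, sm = 5 + 11 = 16.
Iteration 2: 11 < 385 holds -> i = 11 * 2 + 1 = 23, sm = 16 + 23 = 39.
Iteration 3: 23 < 385 holds -> i = 23 * 2 + 1 = 47, sm = 39 + 47 = 86.
Iteration 4: 47 < 385 holds -> i = 47 * 2 + 1 = 95, sm = 86 + 95 = 181.
Iteration 5: 95 < 385 holds -> i = 95 * 2 + 1 = 191, sm = 181 + 191 = 372.
Iteration 6: 191 < 385 holds -> i = 191 * 2 + 1 = 383, sm = 372 + 383 = 755.
Iteration 7: 383 < 385 holds -> i = 383 * 2 + 1 = 767, sm = 755 + 767 = 1522.
Iteration 8: 767 < 385 fails; recursion stops.
Total rows emitted: 8.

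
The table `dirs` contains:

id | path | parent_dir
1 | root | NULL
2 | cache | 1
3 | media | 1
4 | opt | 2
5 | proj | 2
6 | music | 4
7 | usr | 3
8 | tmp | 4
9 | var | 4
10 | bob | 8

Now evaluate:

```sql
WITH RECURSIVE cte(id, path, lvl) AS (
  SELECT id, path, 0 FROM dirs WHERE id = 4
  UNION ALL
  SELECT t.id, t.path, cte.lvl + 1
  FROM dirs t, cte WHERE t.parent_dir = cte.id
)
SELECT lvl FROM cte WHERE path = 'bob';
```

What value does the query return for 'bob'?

Base: id=4 (opt) at lvl 0.
Iteration 1: rows with parent_dir in {4} -> music (id 6, lvl 1), tmp (id 8, lvl 1), var (id 9, lvl 1).
Iteration 2: rows with parent_dir in {6,8,9} -> bob (id 10, lvl 2).
Iteration 3: no rows with parent_dir in {10}; recursion stops.

2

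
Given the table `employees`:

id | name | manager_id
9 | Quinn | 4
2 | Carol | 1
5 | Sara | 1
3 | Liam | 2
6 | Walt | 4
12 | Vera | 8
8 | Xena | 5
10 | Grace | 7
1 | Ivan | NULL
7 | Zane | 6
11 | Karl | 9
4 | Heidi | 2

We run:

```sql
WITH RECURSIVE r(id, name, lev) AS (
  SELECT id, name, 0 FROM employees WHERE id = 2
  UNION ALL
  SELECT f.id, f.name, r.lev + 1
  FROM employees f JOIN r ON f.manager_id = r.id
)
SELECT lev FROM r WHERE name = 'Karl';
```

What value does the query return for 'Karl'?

3

Base: id=2 (Carol) at lev 0.
Iteration 1: rows with manager_id in {2} -> Liam (id 3, lev 1), Heidi (id 4, lev 1).
Iteration 2: rows with manager_id in {3,4} -> Walt (id 6, lev 2), Quinn (id 9, lev 2).
Iteration 3: rows with manager_id in {6,9} -> Zane (id 7, lev 3), Karl (id 11, lev 3).
Iteration 4: rows with manager_id in {7,11} -> Grace (id 10, lev 4).
Iteration 5: no rows with manager_id in {10}; recursion stops.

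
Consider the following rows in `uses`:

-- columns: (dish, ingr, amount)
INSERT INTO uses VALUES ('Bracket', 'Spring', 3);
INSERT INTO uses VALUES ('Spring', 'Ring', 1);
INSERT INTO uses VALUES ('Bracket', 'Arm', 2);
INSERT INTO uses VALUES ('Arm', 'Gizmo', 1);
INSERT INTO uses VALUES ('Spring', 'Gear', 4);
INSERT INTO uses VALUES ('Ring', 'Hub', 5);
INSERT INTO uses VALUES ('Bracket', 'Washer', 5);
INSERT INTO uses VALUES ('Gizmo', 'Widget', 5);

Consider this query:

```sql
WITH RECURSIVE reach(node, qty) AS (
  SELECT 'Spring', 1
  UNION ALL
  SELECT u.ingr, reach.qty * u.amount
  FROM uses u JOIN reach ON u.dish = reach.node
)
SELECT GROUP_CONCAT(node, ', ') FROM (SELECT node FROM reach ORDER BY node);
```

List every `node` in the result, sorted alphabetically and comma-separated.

Gear, Hub, Ring, Spring

Base: (Spring, qty=1).
Iteration 1: components of {Spring} -> Gear = 1*4 = 4, Ring = 1*1 = 1.
Iteration 2: components of {Gear,Ring} -> Hub = 1*5 = 5.
Iteration 3: no further components; recursion stops.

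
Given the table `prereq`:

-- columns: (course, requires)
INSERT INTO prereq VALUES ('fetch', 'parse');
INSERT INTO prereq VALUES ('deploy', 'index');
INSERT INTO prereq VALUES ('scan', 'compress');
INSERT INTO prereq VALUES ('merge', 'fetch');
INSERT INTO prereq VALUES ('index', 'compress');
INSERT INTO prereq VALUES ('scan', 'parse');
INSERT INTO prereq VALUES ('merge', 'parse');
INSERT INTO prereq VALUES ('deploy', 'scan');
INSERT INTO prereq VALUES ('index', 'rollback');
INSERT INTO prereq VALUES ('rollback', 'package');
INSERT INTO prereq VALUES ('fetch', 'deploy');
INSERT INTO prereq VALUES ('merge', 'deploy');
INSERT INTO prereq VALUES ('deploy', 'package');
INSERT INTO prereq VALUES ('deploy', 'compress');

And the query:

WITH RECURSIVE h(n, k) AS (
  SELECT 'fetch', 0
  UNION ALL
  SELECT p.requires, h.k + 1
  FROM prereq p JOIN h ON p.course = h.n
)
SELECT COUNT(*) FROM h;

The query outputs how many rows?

Base: (fetch, k=0).
Iteration 1: edges from {fetch} -> (deploy, k=1), (parse, k=1).
Iteration 2: edges from {deploy,parse} -> (compress, k=2), (index, k=2), (package, k=2), (scan, k=2).
Iteration 3: edges from {compress,index,package,scan} -> (compress, k=3) x2, (parse, k=3), (rollback, k=3). [UNION ALL keeps all 4 new rows, including repeats]
Iteration 4: edges from {compress,parse,rollback} -> (package, k=4).
Iteration 5: no outgoing edges from {package}; recursion stops.
Total rows emitted: 12.

12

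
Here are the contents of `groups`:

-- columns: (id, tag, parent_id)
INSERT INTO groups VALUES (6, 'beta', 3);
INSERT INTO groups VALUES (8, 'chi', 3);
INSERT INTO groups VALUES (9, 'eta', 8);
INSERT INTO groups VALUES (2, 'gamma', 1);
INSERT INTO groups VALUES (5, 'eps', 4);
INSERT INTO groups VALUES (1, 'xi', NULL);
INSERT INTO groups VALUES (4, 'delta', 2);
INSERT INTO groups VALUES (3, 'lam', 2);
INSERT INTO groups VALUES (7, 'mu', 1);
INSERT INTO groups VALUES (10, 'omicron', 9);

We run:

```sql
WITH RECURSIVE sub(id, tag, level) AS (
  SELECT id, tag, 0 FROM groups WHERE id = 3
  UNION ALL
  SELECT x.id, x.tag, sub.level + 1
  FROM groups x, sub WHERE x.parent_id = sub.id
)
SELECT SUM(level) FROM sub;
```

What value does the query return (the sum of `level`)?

Base: id=3 (lam) at level 0.
Iteration 1: rows with parent_id in {3} -> beta (id 6, level 1), chi (id 8, level 1).
Iteration 2: rows with parent_id in {6,8} -> eta (id 9, level 2).
Iteration 3: rows with parent_id in {9} -> omicron (id 10, level 3).
Iteration 4: no rows with parent_id in {10}; recursion stops.
SUM(level) = 0 + 1 + 1 + 2 + 3 = 7.

7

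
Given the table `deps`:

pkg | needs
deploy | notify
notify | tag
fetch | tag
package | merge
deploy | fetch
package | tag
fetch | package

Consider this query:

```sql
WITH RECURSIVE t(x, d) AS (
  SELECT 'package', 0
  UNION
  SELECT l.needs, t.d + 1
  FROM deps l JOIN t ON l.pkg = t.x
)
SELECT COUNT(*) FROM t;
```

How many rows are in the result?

3

Base: (package, d=0).
Iteration 1: edges from {package} -> (merge, d=1), (tag, d=1).
Iteration 2: no outgoing edges from {merge,tag}; recursion stops.
Total rows emitted: 3.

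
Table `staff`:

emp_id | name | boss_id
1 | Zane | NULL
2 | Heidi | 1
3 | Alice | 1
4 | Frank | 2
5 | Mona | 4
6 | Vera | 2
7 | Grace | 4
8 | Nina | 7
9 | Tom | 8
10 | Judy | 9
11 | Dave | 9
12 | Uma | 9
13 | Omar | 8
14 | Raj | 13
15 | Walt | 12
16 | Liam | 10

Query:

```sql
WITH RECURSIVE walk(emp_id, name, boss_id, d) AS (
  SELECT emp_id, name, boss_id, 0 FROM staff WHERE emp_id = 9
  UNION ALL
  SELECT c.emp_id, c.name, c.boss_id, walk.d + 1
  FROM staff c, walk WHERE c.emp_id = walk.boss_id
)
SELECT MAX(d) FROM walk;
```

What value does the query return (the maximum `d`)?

5

Base: emp_id=9 (Tom), boss_id=8, d 0.
Iteration 1: join on emp_id=8 -> Nina (id 8, boss_id=7, d 1).
Iteration 2: join on emp_id=7 -> Grace (id 7, boss_id=4, d 2).
Iteration 3: join on emp_id=4 -> Frank (id 4, boss_id=2, d 3).
Iteration 4: join on emp_id=2 -> Heidi (id 2, boss_id=1, d 4).
Iteration 5: join on emp_id=1 -> Zane (id 1, boss_id=NULL, d 5).
Iteration 6: boss_id is NULL; no match; recursion stops.
d values: 0, 1, 2, 3, 4, 5; the maximum is 5.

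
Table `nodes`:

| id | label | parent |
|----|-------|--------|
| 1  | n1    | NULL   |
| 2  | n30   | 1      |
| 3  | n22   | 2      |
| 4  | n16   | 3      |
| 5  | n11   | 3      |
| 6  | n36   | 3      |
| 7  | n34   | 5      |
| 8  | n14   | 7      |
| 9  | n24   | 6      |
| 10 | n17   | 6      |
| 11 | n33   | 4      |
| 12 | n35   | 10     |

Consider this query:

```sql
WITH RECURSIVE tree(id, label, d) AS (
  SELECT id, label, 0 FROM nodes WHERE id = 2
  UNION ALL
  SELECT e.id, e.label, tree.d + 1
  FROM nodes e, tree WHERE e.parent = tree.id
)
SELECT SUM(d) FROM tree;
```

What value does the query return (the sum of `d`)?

27

Base: id=2 (n30) at d 0.
Iteration 1: rows with parent in {2} -> n22 (id 3, d 1).
Iteration 2: rows with parent in {3} -> n16 (id 4, d 2), n11 (id 5, d 2), n36 (id 6, d 2).
Iteration 3: rows with parent in {4,5,6} -> n34 (id 7, d 3), n24 (id 9, d 3), n17 (id 10, d 3), n33 (id 11, d 3).
Iteration 4: rows with parent in {7,9,10,11} -> n14 (id 8, d 4), n35 (id 12, d 4).
Iteration 5: no rows with parent in {8,12}; recursion stops.
SUM(d) = 0 + 1 + 2 + 2 + 2 + 3 + 3 + 3 + 3 + 4 + 4 = 27.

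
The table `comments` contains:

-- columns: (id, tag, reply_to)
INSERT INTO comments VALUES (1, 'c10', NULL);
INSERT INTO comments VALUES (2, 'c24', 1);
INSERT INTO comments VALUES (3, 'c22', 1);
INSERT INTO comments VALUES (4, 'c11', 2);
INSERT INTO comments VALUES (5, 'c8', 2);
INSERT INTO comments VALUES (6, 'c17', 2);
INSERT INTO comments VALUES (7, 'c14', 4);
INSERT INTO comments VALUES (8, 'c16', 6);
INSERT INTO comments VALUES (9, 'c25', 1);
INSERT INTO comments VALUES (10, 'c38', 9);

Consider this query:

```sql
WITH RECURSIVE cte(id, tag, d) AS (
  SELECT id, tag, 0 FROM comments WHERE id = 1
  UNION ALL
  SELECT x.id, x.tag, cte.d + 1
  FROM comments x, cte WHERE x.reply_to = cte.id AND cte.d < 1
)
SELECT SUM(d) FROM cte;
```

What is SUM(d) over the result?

3

Base: id=1 (c10) at d 0.
Iteration 1: rows with reply_to in {1} -> c24 (id 2, d 1), c22 (id 3, d 1), c25 (id 9, d 1).
Iteration 2: d < 1 fails for all current rows; recursion stops.
SUM(d) = 0 + 1 + 1 + 1 = 3.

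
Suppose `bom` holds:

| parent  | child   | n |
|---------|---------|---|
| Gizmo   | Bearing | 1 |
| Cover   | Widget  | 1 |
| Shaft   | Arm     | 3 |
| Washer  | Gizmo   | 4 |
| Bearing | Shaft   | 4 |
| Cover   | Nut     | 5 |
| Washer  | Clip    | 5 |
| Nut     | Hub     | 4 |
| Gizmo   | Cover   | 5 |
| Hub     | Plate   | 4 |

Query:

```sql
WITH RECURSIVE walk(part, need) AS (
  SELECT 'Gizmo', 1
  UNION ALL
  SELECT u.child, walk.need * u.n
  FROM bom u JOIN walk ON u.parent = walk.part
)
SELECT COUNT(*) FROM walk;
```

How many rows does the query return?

9

Base: (Gizmo, need=1).
Iteration 1: components of {Gizmo} -> Bearing = 1*1 = 1, Cover = 1*5 = 5.
Iteration 2: components of {Bearing,Cover} -> Nut = 5*5 = 25, Shaft = 1*4 = 4, Widget = 5*1 = 5.
Iteration 3: components of {Nut,Shaft,Widget} -> Arm = 4*3 = 12, Hub = 25*4 = 100.
Iteration 4: components of {Arm,Hub} -> Plate = 100*4 = 400.
Iteration 5: no further components; recursion stops.
Total rows emitted: 9.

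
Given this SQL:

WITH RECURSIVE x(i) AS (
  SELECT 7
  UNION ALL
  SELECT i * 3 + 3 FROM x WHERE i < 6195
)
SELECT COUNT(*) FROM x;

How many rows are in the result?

Base: i=7.
Iteration 1: 7 < 6195 holds -> i = 7 * 3 + 3 = 24.
Iteration 2: 24 < 6195 holds -> i = 24 * 3 + 3 = 75.
Iteration 3: 75 < 6195 holds -> i = 75 * 3 + 3 = 228.
Iteration 4: 228 < 6195 holds -> i = 228 * 3 + 3 = 687.
Iteration 5: 687 < 6195 holds -> i = 687 * 3 + 3 = 2064.
Iteration 6: 2064 < 6195 holds -> i = 2064 * 3 + 3 = 6195.
Iteration 7: 6195 < 6195 fails; recursion stops.
Total rows emitted: 7.

7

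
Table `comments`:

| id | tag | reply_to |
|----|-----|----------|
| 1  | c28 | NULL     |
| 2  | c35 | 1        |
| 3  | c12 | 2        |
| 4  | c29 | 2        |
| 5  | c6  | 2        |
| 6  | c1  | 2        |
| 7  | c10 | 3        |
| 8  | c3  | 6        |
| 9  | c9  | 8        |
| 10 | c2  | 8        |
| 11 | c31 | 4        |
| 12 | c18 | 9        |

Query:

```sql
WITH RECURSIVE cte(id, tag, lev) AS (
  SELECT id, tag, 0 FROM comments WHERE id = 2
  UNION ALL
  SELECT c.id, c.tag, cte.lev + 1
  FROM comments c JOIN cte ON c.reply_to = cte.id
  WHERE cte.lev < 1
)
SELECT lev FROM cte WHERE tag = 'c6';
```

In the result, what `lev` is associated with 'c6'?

1

Base: id=2 (c35) at lev 0.
Iteration 1: rows with reply_to in {2} -> c12 (id 3, lev 1), c29 (id 4, lev 1), c6 (id 5, lev 1), c1 (id 6, lev 1).
Iteration 2: lev < 1 fails for all current rows; recursion stops.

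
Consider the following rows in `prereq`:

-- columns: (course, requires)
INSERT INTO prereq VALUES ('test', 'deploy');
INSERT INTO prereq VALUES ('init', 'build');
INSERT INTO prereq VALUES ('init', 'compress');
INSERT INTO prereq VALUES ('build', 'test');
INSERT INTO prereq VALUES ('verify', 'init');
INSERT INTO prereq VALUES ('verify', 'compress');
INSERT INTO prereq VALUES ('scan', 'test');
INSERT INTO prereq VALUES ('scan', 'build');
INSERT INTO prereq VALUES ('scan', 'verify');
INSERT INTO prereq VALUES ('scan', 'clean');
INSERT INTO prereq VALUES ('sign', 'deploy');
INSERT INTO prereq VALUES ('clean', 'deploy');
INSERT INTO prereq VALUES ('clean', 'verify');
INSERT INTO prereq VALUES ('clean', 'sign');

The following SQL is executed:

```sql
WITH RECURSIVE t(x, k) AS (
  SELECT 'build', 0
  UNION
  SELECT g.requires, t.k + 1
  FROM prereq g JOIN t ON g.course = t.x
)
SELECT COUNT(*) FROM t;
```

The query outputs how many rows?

Base: (build, k=0).
Iteration 1: edges from {build} -> (test, k=1).
Iteration 2: edges from {test} -> (deploy, k=2).
Iteration 3: no outgoing edges from {deploy}; recursion stops.
Total rows emitted: 3.

3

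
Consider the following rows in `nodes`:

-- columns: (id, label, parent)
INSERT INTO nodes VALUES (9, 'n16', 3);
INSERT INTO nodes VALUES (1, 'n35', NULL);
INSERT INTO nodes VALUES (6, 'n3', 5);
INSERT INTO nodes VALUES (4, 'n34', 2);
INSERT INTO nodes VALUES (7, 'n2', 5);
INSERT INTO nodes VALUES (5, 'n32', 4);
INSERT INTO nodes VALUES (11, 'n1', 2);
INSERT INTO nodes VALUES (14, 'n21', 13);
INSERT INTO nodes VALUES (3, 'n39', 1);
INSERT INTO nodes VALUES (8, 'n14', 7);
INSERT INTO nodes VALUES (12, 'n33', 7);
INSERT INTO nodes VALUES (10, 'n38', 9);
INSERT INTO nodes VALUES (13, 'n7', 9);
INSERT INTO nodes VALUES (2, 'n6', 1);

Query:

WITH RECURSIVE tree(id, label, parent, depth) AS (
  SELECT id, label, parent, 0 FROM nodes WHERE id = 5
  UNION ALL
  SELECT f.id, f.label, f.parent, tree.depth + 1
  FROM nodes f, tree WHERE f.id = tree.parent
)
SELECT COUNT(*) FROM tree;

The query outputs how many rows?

4

Base: id=5 (n32), parent=4, depth 0.
Iteration 1: join on id=4 -> n34 (id 4, parent=2, depth 1).
Iteration 2: join on id=2 -> n6 (id 2, parent=1, depth 2).
Iteration 3: join on id=1 -> n35 (id 1, parent=NULL, depth 3).
Iteration 4: parent is NULL; no match; recursion stops.
Total rows emitted: 4.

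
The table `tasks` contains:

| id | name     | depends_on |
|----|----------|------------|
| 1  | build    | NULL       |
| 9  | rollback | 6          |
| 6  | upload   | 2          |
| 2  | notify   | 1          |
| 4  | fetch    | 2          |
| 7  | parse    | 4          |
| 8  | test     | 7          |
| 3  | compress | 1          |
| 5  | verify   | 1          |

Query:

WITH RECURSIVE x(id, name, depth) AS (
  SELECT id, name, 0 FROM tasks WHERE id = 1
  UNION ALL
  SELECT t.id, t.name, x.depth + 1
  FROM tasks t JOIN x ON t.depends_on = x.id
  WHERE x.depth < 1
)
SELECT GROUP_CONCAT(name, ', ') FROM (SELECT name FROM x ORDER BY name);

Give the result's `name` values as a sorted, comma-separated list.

build, compress, notify, verify

Base: id=1 (build) at depth 0.
Iteration 1: rows with depends_on in {1} -> notify (id 2, depth 1), compress (id 3, depth 1), verify (id 5, depth 1).
Iteration 2: depth < 1 fails for all current rows; recursion stops.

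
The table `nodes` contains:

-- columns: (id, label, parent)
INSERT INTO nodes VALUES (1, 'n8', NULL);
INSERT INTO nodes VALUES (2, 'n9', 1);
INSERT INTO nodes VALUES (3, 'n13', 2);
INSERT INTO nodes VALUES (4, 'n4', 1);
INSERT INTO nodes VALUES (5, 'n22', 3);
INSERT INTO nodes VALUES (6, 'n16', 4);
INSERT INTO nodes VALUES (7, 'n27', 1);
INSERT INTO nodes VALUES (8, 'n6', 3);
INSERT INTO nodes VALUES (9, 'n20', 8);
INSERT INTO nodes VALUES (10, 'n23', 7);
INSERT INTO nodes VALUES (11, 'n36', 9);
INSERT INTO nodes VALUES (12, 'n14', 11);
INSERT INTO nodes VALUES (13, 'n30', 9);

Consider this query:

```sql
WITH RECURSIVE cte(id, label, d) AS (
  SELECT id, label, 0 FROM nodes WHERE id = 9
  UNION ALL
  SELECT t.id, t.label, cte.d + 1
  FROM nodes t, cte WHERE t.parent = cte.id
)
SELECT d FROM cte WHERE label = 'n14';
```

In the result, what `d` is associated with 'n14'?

Base: id=9 (n20) at d 0.
Iteration 1: rows with parent in {9} -> n36 (id 11, d 1), n30 (id 13, d 1).
Iteration 2: rows with parent in {11,13} -> n14 (id 12, d 2).
Iteration 3: no rows with parent in {12}; recursion stops.

2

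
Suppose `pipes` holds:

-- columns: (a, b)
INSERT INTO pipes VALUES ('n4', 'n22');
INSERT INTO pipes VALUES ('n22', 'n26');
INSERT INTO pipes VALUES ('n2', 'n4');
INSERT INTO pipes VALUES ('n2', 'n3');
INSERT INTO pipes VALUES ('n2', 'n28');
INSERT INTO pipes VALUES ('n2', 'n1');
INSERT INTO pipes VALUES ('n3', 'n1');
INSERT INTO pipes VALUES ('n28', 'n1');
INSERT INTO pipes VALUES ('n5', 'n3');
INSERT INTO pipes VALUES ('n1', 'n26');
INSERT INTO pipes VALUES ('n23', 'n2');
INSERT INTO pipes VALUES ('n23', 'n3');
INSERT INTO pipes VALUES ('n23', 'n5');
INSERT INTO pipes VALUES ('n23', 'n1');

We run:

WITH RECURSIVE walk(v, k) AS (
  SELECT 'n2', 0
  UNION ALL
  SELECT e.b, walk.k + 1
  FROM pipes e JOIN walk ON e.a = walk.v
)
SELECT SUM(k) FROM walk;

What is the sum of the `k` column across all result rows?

Base: (n2, k=0).
Iteration 1: edges from {n2} -> (n1, k=1), (n28, k=1), (n3, k=1), (n4, k=1).
Iteration 2: edges from {n1,n28,n3,n4} -> (n1, k=2) x2, (n22, k=2), (n26, k=2). [UNION ALL keeps all 4 new rows, including repeats]
Iteration 3: edges from {n1,n22,n26} -> (n26, k=3) x3. [UNION ALL keeps all 3 new rows, including repeats]
Iteration 4: no outgoing edges from {n26}; recursion stops.
SUM(k) = 0 + 1 + 1 + 1 + 1 + 2 + 2 + 2 + 2 + 3 + 3 + 3 = 21.

21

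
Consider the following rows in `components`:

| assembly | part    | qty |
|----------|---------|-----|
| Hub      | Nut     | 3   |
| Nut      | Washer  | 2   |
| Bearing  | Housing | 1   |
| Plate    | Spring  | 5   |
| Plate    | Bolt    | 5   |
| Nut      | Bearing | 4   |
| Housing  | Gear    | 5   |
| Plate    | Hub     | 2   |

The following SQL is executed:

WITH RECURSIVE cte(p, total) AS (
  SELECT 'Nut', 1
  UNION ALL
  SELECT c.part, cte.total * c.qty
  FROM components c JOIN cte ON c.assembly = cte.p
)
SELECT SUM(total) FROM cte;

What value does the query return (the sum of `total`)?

31

Base: (Nut, total=1).
Iteration 1: components of {Nut} -> Bearing = 1*4 = 4, Washer = 1*2 = 2.
Iteration 2: components of {Bearing,Washer} -> Housing = 4*1 = 4.
Iteration 3: components of {Housing} -> Gear = 4*5 = 20.
Iteration 4: no further components; recursion stops.
SUM(total) = 1 + 2 + 4 + 4 + 20 = 31.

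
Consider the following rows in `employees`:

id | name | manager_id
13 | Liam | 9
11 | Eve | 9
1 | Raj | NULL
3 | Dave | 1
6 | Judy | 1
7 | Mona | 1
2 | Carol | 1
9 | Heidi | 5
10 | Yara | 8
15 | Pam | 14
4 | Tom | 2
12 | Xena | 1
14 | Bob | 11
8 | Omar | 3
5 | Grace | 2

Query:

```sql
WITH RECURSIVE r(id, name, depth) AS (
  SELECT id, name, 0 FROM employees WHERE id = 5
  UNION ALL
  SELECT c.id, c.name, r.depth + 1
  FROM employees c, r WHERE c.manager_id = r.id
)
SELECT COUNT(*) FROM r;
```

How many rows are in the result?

6

Base: id=5 (Grace) at depth 0.
Iteration 1: rows with manager_id in {5} -> Heidi (id 9, depth 1).
Iteration 2: rows with manager_id in {9} -> Eve (id 11, depth 2), Liam (id 13, depth 2).
Iteration 3: rows with manager_id in {11,13} -> Bob (id 14, depth 3).
Iteration 4: rows with manager_id in {14} -> Pam (id 15, depth 4).
Iteration 5: no rows with manager_id in {15}; recursion stops.
Total rows emitted: 6.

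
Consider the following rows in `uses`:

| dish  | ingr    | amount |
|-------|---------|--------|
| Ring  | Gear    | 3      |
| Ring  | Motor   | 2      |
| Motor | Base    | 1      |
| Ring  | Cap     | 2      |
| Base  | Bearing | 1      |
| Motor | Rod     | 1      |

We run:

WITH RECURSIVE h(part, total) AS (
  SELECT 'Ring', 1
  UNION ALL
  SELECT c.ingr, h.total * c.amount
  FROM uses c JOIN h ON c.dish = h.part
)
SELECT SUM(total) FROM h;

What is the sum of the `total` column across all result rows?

14

Base: (Ring, total=1).
Iteration 1: components of {Ring} -> Cap = 1*2 = 2, Gear = 1*3 = 3, Motor = 1*2 = 2.
Iteration 2: components of {Cap,Gear,Motor} -> Base = 2*1 = 2, Rod = 2*1 = 2.
Iteration 3: components of {Base,Rod} -> Bearing = 2*1 = 2.
Iteration 4: no further components; recursion stops.
SUM(total) = 1 + 3 + 2 + 2 + 2 + 2 + 2 = 14.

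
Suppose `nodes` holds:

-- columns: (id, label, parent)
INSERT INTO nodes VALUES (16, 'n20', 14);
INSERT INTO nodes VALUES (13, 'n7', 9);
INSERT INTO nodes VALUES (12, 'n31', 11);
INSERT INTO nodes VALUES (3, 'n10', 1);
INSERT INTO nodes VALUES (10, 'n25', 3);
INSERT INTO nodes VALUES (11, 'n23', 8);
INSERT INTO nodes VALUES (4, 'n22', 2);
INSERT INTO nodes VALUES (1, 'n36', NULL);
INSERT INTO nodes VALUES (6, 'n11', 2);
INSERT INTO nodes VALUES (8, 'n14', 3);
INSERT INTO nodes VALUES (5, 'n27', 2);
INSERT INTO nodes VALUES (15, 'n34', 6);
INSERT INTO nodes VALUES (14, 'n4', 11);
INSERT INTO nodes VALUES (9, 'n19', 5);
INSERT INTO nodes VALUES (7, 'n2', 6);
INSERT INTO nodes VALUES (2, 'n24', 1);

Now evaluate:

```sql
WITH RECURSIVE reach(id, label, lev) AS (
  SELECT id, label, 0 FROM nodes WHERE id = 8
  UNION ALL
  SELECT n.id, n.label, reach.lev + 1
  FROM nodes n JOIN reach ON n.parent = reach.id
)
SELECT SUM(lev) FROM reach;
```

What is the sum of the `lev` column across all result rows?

8

Base: id=8 (n14) at lev 0.
Iteration 1: rows with parent in {8} -> n23 (id 11, lev 1).
Iteration 2: rows with parent in {11} -> n31 (id 12, lev 2), n4 (id 14, lev 2).
Iteration 3: rows with parent in {12,14} -> n20 (id 16, lev 3).
Iteration 4: no rows with parent in {16}; recursion stops.
SUM(lev) = 0 + 1 + 2 + 2 + 3 = 8.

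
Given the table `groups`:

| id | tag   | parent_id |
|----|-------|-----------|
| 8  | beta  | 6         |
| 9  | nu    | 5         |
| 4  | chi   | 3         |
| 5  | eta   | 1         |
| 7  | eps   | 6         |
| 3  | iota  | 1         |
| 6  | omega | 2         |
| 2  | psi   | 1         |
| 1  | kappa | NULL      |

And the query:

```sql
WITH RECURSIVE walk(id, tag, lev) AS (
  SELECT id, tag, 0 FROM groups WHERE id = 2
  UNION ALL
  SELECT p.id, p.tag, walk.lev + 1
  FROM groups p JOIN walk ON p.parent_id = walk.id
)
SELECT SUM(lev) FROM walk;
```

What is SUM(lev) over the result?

Base: id=2 (psi) at lev 0.
Iteration 1: rows with parent_id in {2} -> omega (id 6, lev 1).
Iteration 2: rows with parent_id in {6} -> eps (id 7, lev 2), beta (id 8, lev 2).
Iteration 3: no rows with parent_id in {7,8}; recursion stops.
SUM(lev) = 0 + 1 + 2 + 2 = 5.

5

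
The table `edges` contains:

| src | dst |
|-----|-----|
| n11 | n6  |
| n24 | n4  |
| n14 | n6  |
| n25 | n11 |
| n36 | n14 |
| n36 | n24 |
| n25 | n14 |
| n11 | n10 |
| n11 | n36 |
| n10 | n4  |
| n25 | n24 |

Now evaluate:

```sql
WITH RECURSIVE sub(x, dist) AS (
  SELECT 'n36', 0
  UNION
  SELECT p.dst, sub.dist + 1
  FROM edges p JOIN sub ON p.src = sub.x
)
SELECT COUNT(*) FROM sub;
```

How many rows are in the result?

5

Base: (n36, dist=0).
Iteration 1: edges from {n36} -> (n14, dist=1), (n24, dist=1).
Iteration 2: edges from {n14,n24} -> (n4, dist=2), (n6, dist=2).
Iteration 3: no outgoing edges from {n4,n6}; recursion stops.
Total rows emitted: 5.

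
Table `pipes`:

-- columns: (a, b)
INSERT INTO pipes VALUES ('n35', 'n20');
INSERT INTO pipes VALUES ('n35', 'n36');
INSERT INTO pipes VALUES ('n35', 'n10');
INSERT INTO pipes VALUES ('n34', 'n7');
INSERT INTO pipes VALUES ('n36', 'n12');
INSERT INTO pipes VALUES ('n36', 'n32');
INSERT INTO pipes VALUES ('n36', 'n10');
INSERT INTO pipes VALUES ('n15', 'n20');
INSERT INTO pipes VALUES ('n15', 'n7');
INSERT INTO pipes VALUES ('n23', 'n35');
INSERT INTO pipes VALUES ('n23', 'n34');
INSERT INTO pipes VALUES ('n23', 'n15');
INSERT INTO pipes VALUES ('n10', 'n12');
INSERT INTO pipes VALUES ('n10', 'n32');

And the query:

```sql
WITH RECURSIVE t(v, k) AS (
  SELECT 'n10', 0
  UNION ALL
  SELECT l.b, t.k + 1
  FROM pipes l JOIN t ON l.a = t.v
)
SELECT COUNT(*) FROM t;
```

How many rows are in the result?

Base: (n10, k=0).
Iteration 1: edges from {n10} -> (n12, k=1), (n32, k=1).
Iteration 2: no outgoing edges from {n12,n32}; recursion stops.
Total rows emitted: 3.

3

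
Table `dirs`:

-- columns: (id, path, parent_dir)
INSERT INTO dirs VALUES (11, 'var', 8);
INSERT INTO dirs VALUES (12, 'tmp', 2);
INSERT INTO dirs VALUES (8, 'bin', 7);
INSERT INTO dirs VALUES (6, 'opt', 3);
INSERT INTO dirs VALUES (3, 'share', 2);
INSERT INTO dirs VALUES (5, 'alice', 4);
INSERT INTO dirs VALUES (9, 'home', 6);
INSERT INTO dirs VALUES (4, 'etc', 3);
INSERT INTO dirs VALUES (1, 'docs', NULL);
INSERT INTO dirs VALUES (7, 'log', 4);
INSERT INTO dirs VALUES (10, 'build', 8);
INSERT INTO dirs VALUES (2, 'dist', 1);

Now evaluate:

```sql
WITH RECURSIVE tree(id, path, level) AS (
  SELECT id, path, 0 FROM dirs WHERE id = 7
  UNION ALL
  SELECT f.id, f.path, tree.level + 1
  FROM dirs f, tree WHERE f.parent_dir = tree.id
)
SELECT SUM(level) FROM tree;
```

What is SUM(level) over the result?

5

Base: id=7 (log) at level 0.
Iteration 1: rows with parent_dir in {7} -> bin (id 8, level 1).
Iteration 2: rows with parent_dir in {8} -> build (id 10, level 2), var (id 11, level 2).
Iteration 3: no rows with parent_dir in {10,11}; recursion stops.
SUM(level) = 0 + 1 + 2 + 2 = 5.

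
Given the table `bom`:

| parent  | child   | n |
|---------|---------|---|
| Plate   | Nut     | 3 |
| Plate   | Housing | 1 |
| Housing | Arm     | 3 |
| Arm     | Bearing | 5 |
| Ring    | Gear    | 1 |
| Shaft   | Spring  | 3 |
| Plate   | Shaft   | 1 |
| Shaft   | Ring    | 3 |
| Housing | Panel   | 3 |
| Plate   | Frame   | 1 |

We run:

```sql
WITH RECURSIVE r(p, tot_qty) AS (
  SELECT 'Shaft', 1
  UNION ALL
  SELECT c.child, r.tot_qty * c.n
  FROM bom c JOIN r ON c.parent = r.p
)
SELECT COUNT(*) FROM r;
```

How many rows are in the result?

Base: (Shaft, tot_qty=1).
Iteration 1: components of {Shaft} -> Ring = 1*3 = 3, Spring = 1*3 = 3.
Iteration 2: components of {Ring,Spring} -> Gear = 3*1 = 3.
Iteration 3: no further components; recursion stops.
Total rows emitted: 4.

4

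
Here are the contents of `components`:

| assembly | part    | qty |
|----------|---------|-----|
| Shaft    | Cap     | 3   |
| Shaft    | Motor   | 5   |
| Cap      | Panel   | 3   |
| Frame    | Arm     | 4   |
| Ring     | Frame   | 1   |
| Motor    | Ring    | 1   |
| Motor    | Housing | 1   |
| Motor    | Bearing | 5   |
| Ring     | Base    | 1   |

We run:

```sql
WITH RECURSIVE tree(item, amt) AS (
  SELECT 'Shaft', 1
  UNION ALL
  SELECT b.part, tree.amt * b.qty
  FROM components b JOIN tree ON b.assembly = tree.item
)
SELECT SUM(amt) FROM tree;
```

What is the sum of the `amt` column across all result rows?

Base: (Shaft, amt=1).
Iteration 1: components of {Shaft} -> Cap = 1*3 = 3, Motor = 1*5 = 5.
Iteration 2: components of {Cap,Motor} -> Bearing = 5*5 = 25, Housing = 5*1 = 5, Panel = 3*3 = 9, Ring = 5*1 = 5.
Iteration 3: components of {Bearing,Housing,Panel,Ring} -> Base = 5*1 = 5, Frame = 5*1 = 5.
Iteration 4: components of {Base,Frame} -> Arm = 5*4 = 20.
Iteration 5: no further components; recursion stops.
SUM(amt) = 1 + 5 + 3 + 5 + 5 + 25 + 9 + 5 + 5 + 20 = 83.

83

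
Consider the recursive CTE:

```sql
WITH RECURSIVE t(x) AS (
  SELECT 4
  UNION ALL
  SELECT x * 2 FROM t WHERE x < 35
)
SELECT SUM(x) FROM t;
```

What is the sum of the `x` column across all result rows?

Base: x=4.
Iteration 1: 4 < 35 holds -> x = 4 * 2 = 8.
Iteration 2: 8 < 35 holds -> x = 8 * 2 = 16.
Iteration 3: 16 < 35 holds -> x = 16 * 2 = 32.
Iteration 4: 32 < 35 holds -> x = 32 * 2 = 64.
Iteration 5: 64 < 35 fails; recursion stops.
SUM(x) = 4 + 8 + 16 + 32 + 64 = 124.

124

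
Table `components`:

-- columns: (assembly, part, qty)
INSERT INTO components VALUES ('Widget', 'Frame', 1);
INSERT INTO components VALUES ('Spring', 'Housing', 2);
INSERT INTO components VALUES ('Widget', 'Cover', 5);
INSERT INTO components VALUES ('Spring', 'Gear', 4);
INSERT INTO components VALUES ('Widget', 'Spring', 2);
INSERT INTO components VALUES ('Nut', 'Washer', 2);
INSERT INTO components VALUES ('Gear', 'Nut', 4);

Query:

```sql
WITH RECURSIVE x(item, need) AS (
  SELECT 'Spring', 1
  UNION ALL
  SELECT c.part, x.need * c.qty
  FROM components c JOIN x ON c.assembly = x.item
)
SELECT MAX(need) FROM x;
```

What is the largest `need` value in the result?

32

Base: (Spring, need=1).
Iteration 1: components of {Spring} -> Gear = 1*4 = 4, Housing = 1*2 = 2.
Iteration 2: components of {Gear,Housing} -> Nut = 4*4 = 16.
Iteration 3: components of {Nut} -> Washer = 16*2 = 32.
Iteration 4: no further components; recursion stops.
need values: 1, 2, 4, 16, 32; the maximum is 32.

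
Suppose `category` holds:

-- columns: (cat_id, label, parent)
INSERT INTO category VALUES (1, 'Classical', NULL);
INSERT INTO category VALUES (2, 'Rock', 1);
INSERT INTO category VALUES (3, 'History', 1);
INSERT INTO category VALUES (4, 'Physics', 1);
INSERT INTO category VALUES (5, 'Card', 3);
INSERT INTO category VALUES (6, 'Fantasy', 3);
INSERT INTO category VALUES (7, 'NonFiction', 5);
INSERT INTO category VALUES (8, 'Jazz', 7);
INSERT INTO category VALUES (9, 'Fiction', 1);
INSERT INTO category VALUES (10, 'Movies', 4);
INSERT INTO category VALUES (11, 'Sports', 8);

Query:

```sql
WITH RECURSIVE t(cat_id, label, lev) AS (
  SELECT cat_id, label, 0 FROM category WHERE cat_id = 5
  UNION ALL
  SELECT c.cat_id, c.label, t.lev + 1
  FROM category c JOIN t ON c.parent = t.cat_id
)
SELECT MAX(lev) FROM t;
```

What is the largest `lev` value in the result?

3

Base: cat_id=5 (Card) at lev 0.
Iteration 1: rows with parent in {5} -> NonFiction (id 7, lev 1).
Iteration 2: rows with parent in {7} -> Jazz (id 8, lev 2).
Iteration 3: rows with parent in {8} -> Sports (id 11, lev 3).
Iteration 4: no rows with parent in {11}; recursion stops.
lev values: 0, 1, 2, 3; the maximum is 3.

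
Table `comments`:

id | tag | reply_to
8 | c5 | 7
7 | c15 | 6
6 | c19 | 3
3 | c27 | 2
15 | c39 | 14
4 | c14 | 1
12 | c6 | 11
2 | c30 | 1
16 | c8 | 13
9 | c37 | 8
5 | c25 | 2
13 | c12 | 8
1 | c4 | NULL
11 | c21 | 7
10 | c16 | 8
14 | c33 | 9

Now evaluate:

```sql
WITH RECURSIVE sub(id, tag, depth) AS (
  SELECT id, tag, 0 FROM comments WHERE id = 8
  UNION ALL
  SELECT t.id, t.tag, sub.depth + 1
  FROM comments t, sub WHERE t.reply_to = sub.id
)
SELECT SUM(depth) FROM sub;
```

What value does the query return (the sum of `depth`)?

Base: id=8 (c5) at depth 0.
Iteration 1: rows with reply_to in {8} -> c37 (id 9, depth 1), c16 (id 10, depth 1), c12 (id 13, depth 1).
Iteration 2: rows with reply_to in {9,10,13} -> c33 (id 14, depth 2), c8 (id 16, depth 2).
Iteration 3: rows with reply_to in {14,16} -> c39 (id 15, depth 3).
Iteration 4: no rows with reply_to in {15}; recursion stops.
SUM(depth) = 0 + 1 + 1 + 1 + 2 + 2 + 3 = 10.

10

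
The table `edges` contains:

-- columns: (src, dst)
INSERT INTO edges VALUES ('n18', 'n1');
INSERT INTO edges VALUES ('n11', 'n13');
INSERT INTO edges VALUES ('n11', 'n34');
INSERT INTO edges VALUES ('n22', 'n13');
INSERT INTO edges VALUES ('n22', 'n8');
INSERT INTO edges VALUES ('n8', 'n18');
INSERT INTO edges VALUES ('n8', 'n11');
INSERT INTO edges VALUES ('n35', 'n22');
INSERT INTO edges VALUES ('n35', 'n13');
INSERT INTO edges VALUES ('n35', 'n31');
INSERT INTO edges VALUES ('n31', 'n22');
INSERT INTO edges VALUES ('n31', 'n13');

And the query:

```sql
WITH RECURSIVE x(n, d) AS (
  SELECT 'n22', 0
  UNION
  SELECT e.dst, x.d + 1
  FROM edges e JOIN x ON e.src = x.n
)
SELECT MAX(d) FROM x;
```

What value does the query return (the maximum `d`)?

3

Base: (n22, d=0).
Iteration 1: edges from {n22} -> (n13, d=1), (n8, d=1).
Iteration 2: edges from {n13,n8} -> (n11, d=2), (n18, d=2).
Iteration 3: edges from {n11,n18} -> (n1, d=3), (n13, d=3), (n34, d=3).
Iteration 4: no outgoing edges from {n1,n13,n34}; recursion stops.
d values: 0, 1, 1, 2, 2, 3, 3, 3; the maximum is 3.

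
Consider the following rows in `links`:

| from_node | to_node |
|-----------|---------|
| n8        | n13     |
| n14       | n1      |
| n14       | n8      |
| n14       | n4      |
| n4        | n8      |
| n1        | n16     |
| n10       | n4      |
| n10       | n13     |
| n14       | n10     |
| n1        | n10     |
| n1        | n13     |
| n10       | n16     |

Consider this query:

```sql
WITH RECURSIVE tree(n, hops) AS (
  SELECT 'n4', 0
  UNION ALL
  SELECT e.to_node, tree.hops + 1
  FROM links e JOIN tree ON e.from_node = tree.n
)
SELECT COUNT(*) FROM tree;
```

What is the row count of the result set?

3

Base: (n4, hops=0).
Iteration 1: edges from {n4} -> (n8, hops=1).
Iteration 2: edges from {n8} -> (n13, hops=2).
Iteration 3: no outgoing edges from {n13}; recursion stops.
Total rows emitted: 3.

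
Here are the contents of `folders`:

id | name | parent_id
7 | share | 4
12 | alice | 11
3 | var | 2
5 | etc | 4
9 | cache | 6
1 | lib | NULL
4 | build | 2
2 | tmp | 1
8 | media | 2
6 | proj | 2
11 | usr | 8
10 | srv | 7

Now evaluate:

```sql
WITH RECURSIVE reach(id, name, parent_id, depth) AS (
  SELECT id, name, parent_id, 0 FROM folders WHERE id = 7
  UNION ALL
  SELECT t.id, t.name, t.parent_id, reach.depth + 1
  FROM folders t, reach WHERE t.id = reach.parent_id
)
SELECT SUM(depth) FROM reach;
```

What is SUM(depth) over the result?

Base: id=7 (share), parent_id=4, depth 0.
Iteration 1: join on id=4 -> build (id 4, parent_id=2, depth 1).
Iteration 2: join on id=2 -> tmp (id 2, parent_id=1, depth 2).
Iteration 3: join on id=1 -> lib (id 1, parent_id=NULL, depth 3).
Iteration 4: parent_id is NULL; no match; recursion stops.
SUM(depth) = 0 + 1 + 2 + 3 = 6.

6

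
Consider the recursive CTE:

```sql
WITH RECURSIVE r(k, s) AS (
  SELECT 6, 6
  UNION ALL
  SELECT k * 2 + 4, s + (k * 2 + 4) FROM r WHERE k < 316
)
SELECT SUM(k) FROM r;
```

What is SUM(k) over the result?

Base: k=6, s=6.
Iteration 1: 6 < 316 holds -> k = 6 * 2 + 4 = 16, s = 6 + 16 = 22.
Iteration 2: 16 < 316 holds -> k = 16 * 2 + 4 = 36, s = 22 + 36 = 58.
Iteration 3: 36 < 316 holds -> k = 36 * 2 + 4 = 76, s = 58 + 76 = 134.
Iteration 4: 76 < 316 holds -> k = 76 * 2 + 4 = 156, s = 134 + 156 = 290.
Iteration 5: 156 < 316 holds -> k = 156 * 2 + 4 = 316, s = 290 + 316 = 606.
Iteration 6: 316 < 316 fails; recursion stops.
SUM(k) = 6 + 16 + 36 + 76 + 156 + 316 = 606.

606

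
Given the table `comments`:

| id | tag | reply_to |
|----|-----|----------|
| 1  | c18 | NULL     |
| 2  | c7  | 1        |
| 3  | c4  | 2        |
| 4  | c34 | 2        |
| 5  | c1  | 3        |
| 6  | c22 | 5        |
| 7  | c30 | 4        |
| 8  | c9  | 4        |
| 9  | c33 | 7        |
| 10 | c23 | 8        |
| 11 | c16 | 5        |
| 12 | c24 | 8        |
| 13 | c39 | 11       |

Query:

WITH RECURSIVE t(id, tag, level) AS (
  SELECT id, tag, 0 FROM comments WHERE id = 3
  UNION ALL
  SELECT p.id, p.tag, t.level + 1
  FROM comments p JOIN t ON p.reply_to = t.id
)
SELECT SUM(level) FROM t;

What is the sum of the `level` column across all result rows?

Base: id=3 (c4) at level 0.
Iteration 1: rows with reply_to in {3} -> c1 (id 5, level 1).
Iteration 2: rows with reply_to in {5} -> c22 (id 6, level 2), c16 (id 11, level 2).
Iteration 3: rows with reply_to in {6,11} -> c39 (id 13, level 3).
Iteration 4: no rows with reply_to in {13}; recursion stops.
SUM(level) = 0 + 1 + 2 + 2 + 3 = 8.

8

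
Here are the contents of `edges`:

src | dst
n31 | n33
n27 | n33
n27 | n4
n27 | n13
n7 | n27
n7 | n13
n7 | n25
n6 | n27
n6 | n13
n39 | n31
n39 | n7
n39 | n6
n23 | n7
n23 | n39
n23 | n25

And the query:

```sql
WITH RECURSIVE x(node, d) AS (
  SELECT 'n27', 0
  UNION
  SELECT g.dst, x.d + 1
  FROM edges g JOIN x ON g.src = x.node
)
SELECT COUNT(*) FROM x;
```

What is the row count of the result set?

4

Base: (n27, d=0).
Iteration 1: edges from {n27} -> (n13, d=1), (n33, d=1), (n4, d=1).
Iteration 2: no outgoing edges from {n13,n33,n4}; recursion stops.
Total rows emitted: 4.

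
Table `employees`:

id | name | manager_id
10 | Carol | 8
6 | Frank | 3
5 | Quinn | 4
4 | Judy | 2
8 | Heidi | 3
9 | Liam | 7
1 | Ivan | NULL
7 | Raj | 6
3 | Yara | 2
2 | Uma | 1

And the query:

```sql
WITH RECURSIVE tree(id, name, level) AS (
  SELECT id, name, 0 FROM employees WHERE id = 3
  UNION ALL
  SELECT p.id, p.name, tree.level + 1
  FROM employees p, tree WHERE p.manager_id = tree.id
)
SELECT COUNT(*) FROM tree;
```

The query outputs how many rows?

Base: id=3 (Yara) at level 0.
Iteration 1: rows with manager_id in {3} -> Frank (id 6, level 1), Heidi (id 8, level 1).
Iteration 2: rows with manager_id in {6,8} -> Raj (id 7, level 2), Carol (id 10, level 2).
Iteration 3: rows with manager_id in {7,10} -> Liam (id 9, level 3).
Iteration 4: no rows with manager_id in {9}; recursion stops.
Total rows emitted: 6.

6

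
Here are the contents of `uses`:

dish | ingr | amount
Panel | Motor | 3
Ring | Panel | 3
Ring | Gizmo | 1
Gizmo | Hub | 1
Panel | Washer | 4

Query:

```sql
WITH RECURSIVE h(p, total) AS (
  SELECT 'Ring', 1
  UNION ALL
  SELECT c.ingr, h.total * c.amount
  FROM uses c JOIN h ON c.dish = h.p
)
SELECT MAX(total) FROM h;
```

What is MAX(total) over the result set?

12

Base: (Ring, total=1).
Iteration 1: components of {Ring} -> Gizmo = 1*1 = 1, Panel = 1*3 = 3.
Iteration 2: components of {Gizmo,Panel} -> Hub = 1*1 = 1, Motor = 3*3 = 9, Washer = 3*4 = 12.
Iteration 3: no further components; recursion stops.
total values: 1, 3, 1, 12, 9, 1; the maximum is 12.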